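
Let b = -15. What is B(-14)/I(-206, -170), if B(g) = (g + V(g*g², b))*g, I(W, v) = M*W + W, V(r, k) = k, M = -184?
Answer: 203/18849 ≈ 0.010770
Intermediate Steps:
I(W, v) = -183*W (I(W, v) = -184*W + W = -183*W)
B(g) = g*(-15 + g) (B(g) = (g - 15)*g = (-15 + g)*g = g*(-15 + g))
B(-14)/I(-206, -170) = (-14*(-15 - 14))/((-183*(-206))) = -14*(-29)/37698 = 406*(1/37698) = 203/18849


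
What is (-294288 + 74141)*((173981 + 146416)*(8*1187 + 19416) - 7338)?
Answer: -2039290066396722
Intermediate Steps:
(-294288 + 74141)*((173981 + 146416)*(8*1187 + 19416) - 7338) = -220147*(320397*(9496 + 19416) - 7338) = -220147*(320397*28912 - 7338) = -220147*(9263318064 - 7338) = -220147*9263310726 = -2039290066396722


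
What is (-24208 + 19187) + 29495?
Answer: 24474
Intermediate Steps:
(-24208 + 19187) + 29495 = -5021 + 29495 = 24474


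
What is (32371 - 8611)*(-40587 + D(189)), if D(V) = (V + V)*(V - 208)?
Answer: -1134991440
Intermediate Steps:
D(V) = 2*V*(-208 + V) (D(V) = (2*V)*(-208 + V) = 2*V*(-208 + V))
(32371 - 8611)*(-40587 + D(189)) = (32371 - 8611)*(-40587 + 2*189*(-208 + 189)) = 23760*(-40587 + 2*189*(-19)) = 23760*(-40587 - 7182) = 23760*(-47769) = -1134991440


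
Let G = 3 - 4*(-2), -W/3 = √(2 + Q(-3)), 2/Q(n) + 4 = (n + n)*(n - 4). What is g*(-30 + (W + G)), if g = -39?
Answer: 741 + 117*√741/19 ≈ 908.63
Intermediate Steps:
Q(n) = 2/(-4 + 2*n*(-4 + n)) (Q(n) = 2/(-4 + (n + n)*(n - 4)) = 2/(-4 + (2*n)*(-4 + n)) = 2/(-4 + 2*n*(-4 + n)))
W = -3*√741/19 (W = -3*√(2 + 1/(-2 + (-3)² - 4*(-3))) = -3*√(2 + 1/(-2 + 9 + 12)) = -3*√(2 + 1/19) = -3*√741/19 ≈ -4.2981)
G = 11 (G = 3 + 8 = 11)
g*(-30 + (W + G)) = -39*(-30 + (-3*√741/19 + 11)) = -39*(-30 + (11 - 3*√741/19)) = -39*(-19 - 3*√741/19) = 741 + 117*√741/19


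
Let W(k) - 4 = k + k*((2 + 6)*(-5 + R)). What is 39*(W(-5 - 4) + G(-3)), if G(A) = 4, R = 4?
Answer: 2769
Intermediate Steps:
W(k) = 4 - 7*k (W(k) = 4 + (k + k*((2 + 6)*(-5 + 4))) = 4 + (k + k*(8*(-1))) = 4 + (k + k*(-8)) = 4 + (k - 8*k) = 4 - 7*k)
39*(W(-5 - 4) + G(-3)) = 39*((4 - 7*(-5 - 4)) + 4) = 39*((4 - 7*(-9)) + 4) = 39*((4 + 63) + 4) = 39*(67 + 4) = 39*71 = 2769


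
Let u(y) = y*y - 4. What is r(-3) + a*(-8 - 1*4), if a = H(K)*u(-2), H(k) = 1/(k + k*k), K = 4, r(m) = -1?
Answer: -1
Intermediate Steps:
u(y) = -4 + y² (u(y) = y² - 4 = -4 + y²)
H(k) = 1/(k + k²)
a = 0 (a = (1/(4*(1 + 4)))*(-4 + (-2)²) = ((¼)/5)*(-4 + 4) = ((¼)*(⅕))*0 = (1/20)*0 = 0)
r(-3) + a*(-8 - 1*4) = -1 + 0*(-8 - 1*4) = -1 + 0*(-8 - 4) = -1 + 0*(-12) = -1 + 0 = -1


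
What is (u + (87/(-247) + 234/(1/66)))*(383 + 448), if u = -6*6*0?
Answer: 3169916811/247 ≈ 1.2834e+7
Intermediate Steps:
u = 0 (u = -36*0 = 0)
(u + (87/(-247) + 234/(1/66)))*(383 + 448) = (0 + (87/(-247) + 234/(1/66)))*(383 + 448) = (0 + (87*(-1/247) + 234/(1/66)))*831 = (0 + (-87/247 + 234*66))*831 = (0 + (-87/247 + 15444))*831 = (0 + 3814581/247)*831 = (3814581/247)*831 = 3169916811/247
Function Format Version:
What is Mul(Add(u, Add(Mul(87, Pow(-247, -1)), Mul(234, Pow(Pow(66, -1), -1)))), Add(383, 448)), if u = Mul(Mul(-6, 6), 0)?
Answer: Rational(3169916811, 247) ≈ 1.2834e+7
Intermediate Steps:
u = 0 (u = Mul(-36, 0) = 0)
Mul(Add(u, Add(Mul(87, Pow(-247, -1)), Mul(234, Pow(Pow(66, -1), -1)))), Add(383, 448)) = Mul(Add(0, Add(Mul(87, Pow(-247, -1)), Mul(234, Pow(Pow(66, -1), -1)))), Add(383, 448)) = Mul(Add(0, Add(Mul(87, Rational(-1, 247)), Mul(234, Pow(Rational(1, 66), -1)))), 831) = Mul(Add(0, Add(Rational(-87, 247), Mul(234, 66))), 831) = Mul(Add(0, Add(Rational(-87, 247), 15444)), 831) = Mul(Add(0, Rational(3814581, 247)), 831) = Mul(Rational(3814581, 247), 831) = Rational(3169916811, 247)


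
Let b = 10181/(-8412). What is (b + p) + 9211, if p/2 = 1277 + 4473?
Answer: 174210751/8412 ≈ 20710.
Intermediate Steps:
b = -10181/8412 (b = 10181*(-1/8412) = -10181/8412 ≈ -1.2103)
p = 11500 (p = 2*(1277 + 4473) = 2*5750 = 11500)
(b + p) + 9211 = (-10181/8412 + 11500) + 9211 = 96727819/8412 + 9211 = 174210751/8412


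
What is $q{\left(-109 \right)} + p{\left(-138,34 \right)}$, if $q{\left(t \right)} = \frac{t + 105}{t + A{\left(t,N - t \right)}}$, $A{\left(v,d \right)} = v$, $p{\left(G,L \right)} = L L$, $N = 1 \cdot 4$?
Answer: $\frac{126006}{109} \approx 1156.0$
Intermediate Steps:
$N = 4$
$p{\left(G,L \right)} = L^{2}$
$q{\left(t \right)} = \frac{105 + t}{2 t}$ ($q{\left(t \right)} = \frac{t + 105}{t + t} = \frac{105 + t}{2 t}$)
$q{\left(-109 \right)} + p{\left(-138,34 \right)} = \frac{105 - 109}{2 \left(-109\right)} + 34^{2} = \frac{1}{2} \left(- \frac{1}{109}\right) \left(-4\right) + 1156 = \frac{2}{109} + 1156 = \frac{126006}{109}$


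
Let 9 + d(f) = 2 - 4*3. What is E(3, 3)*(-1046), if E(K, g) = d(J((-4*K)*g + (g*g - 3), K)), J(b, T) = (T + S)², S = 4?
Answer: 19874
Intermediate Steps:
J(b, T) = (4 + T)² (J(b, T) = (T + 4)² = (4 + T)²)
d(f) = -19 (d(f) = -9 + (2 - 4*3) = -9 + (2 - 12) = -9 - 10 = -19)
E(K, g) = -19
E(3, 3)*(-1046) = -19*(-1046) = 19874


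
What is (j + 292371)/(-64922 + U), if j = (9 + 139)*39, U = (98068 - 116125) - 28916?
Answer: -298143/111895 ≈ -2.6645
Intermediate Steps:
U = -46973 (U = -18057 - 28916 = -46973)
j = 5772 (j = 148*39 = 5772)
(j + 292371)/(-64922 + U) = (5772 + 292371)/(-64922 - 46973) = 298143/(-111895) = 298143*(-1/111895) = -298143/111895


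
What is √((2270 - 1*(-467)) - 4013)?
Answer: 2*I*√319 ≈ 35.721*I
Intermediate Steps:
√((2270 - 1*(-467)) - 4013) = √((2270 + 467) - 4013) = √(2737 - 4013) = √(-1276) = 2*I*√319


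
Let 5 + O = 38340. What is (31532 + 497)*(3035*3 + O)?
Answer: 1519455760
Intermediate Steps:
O = 38335 (O = -5 + 38340 = 38335)
(31532 + 497)*(3035*3 + O) = (31532 + 497)*(3035*3 + 38335) = 32029*(9105 + 38335) = 32029*47440 = 1519455760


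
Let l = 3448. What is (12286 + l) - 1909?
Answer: 13825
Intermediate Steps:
(12286 + l) - 1909 = (12286 + 3448) - 1909 = 15734 - 1909 = 13825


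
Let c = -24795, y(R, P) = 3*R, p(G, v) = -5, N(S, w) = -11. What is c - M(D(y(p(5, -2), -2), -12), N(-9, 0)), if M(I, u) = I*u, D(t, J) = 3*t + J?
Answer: -25422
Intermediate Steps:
D(t, J) = J + 3*t
c - M(D(y(p(5, -2), -2), -12), N(-9, 0)) = -24795 - (-12 + 3*(3*(-5)))*(-11) = -24795 - (-12 + 3*(-15))*(-11) = -24795 - (-12 - 45)*(-11) = -24795 - (-57)*(-11) = -24795 - 1*627 = -24795 - 627 = -25422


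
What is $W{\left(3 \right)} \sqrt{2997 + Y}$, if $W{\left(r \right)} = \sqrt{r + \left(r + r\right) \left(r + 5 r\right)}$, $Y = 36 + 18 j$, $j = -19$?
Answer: $3 \sqrt{33189} \approx 546.54$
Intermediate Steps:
$Y = -306$ ($Y = 36 + 18 \left(-19\right) = 36 - 342 = -306$)
$W{\left(r \right)} = \sqrt{r + 12 r^{2}}$ ($W{\left(r \right)} = \sqrt{r + 2 r 6 r} = \sqrt{r + 12 r^{2}}$)
$W{\left(3 \right)} \sqrt{2997 + Y} = \sqrt{3 \left(1 + 12 \cdot 3\right)} \sqrt{2997 - 306} = \sqrt{3 \left(1 + 36\right)} \sqrt{2691} = \sqrt{3 \cdot 37} \cdot 3 \sqrt{299} = \sqrt{111} \cdot 3 \sqrt{299} = 3 \sqrt{33189}$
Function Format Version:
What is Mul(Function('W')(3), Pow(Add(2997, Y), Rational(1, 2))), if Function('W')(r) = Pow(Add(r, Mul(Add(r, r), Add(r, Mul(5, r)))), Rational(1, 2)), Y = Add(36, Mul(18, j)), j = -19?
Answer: Mul(3, Pow(33189, Rational(1, 2))) ≈ 546.54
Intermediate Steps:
Y = -306 (Y = Add(36, Mul(18, -19)) = Add(36, -342) = -306)
Function('W')(r) = Pow(Add(r, Mul(12, Pow(r, 2))), Rational(1, 2)) (Function('W')(r) = Pow(Add(r, Mul(Mul(2, r), Mul(6, r))), Rational(1, 2)) = Pow(Add(r, Mul(12, Pow(r, 2))), Rational(1, 2)))
Mul(Function('W')(3), Pow(Add(2997, Y), Rational(1, 2))) = Mul(Pow(Mul(3, Add(1, Mul(12, 3))), Rational(1, 2)), Pow(Add(2997, -306), Rational(1, 2))) = Mul(Pow(Mul(3, Add(1, 36)), Rational(1, 2)), Pow(2691, Rational(1, 2))) = Mul(Pow(Mul(3, 37), Rational(1, 2)), Mul(3, Pow(299, Rational(1, 2)))) = Mul(Pow(111, Rational(1, 2)), Mul(3, Pow(299, Rational(1, 2)))) = Mul(3, Pow(33189, Rational(1, 2)))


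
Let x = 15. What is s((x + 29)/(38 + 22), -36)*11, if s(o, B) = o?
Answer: 121/15 ≈ 8.0667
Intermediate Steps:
s((x + 29)/(38 + 22), -36)*11 = ((15 + 29)/(38 + 22))*11 = (44/60)*11 = (44*(1/60))*11 = (11/15)*11 = 121/15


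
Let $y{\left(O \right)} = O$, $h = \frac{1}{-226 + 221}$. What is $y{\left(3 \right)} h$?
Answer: $- \frac{3}{5} \approx -0.6$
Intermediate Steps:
$h = - \frac{1}{5}$ ($h = \frac{1}{-5} = - \frac{1}{5} \approx -0.2$)
$y{\left(3 \right)} h = 3 \left(- \frac{1}{5}\right) = - \frac{3}{5}$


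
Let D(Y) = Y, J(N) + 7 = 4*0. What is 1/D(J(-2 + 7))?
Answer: -⅐ ≈ -0.14286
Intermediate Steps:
J(N) = -7 (J(N) = -7 + 4*0 = -7 + 0 = -7)
1/D(J(-2 + 7)) = 1/(-7) = -⅐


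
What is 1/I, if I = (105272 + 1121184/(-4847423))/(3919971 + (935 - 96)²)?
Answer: 5603490107579/127574198218 ≈ 43.923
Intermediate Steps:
I = 127574198218/5603490107579 (I = (105272 + 1121184*(-1/4847423))/(3919971 + 839²) = (105272 - 1121184/4847423)/(3919971 + 703921) = (510296792872/4847423)/4623892 = (510296792872/4847423)*(1/4623892) = 127574198218/5603490107579 ≈ 0.022767)
1/I = 1/(127574198218/5603490107579) = 5603490107579/127574198218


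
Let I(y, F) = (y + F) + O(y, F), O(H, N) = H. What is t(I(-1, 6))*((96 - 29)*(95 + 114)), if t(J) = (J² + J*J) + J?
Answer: 504108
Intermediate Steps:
I(y, F) = F + 2*y (I(y, F) = (y + F) + y = (F + y) + y = F + 2*y)
t(J) = J + 2*J² (t(J) = (J² + J²) + J = 2*J² + J = J + 2*J²)
t(I(-1, 6))*((96 - 29)*(95 + 114)) = ((6 + 2*(-1))*(1 + 2*(6 + 2*(-1))))*((96 - 29)*(95 + 114)) = ((6 - 2)*(1 + 2*(6 - 2)))*(67*209) = (4*(1 + 2*4))*14003 = (4*(1 + 8))*14003 = (4*9)*14003 = 36*14003 = 504108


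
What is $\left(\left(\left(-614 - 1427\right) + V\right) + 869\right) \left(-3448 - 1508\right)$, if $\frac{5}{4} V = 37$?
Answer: $\frac{28308672}{5} \approx 5.6617 \cdot 10^{6}$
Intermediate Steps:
$V = \frac{148}{5}$ ($V = \frac{4}{5} \cdot 37 = \frac{148}{5} \approx 29.6$)
$\left(\left(\left(-614 - 1427\right) + V\right) + 869\right) \left(-3448 - 1508\right) = \left(\left(\left(-614 - 1427\right) + \frac{148}{5}\right) + 869\right) \left(-3448 - 1508\right) = \left(\left(-2041 + \frac{148}{5}\right) + 869\right) \left(-4956\right) = \left(- \frac{10057}{5} + 869\right) \left(-4956\right) = \left(- \frac{5712}{5}\right) \left(-4956\right) = \frac{28308672}{5}$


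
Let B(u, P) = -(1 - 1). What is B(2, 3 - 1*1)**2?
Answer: 0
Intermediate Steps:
B(u, P) = 0 (B(u, P) = -1*0 = 0)
B(2, 3 - 1*1)**2 = 0**2 = 0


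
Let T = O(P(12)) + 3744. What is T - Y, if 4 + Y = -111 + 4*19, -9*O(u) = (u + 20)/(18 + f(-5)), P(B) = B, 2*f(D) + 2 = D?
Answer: 987299/261 ≈ 3782.8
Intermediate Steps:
f(D) = -1 + D/2
O(u) = -40/261 - 2*u/261 (O(u) = -(u + 20)/(9*(18 + (-1 + (½)*(-5)))) = -(20 + u)/(9*(18 + (-1 - 5/2))) = -(20 + u)/(9*(18 - 7/2)) = -(20 + u)/(9*29/2) = -(20 + u)*2/(9*29) = -(40/29 + 2*u/29)/9 = -40/261 - 2*u/261)
Y = -39 (Y = -4 + (-111 + 4*19) = -4 + (-111 + 76) = -4 - 35 = -39)
T = 977120/261 (T = (-40/261 - 2/261*12) + 3744 = (-40/261 - 8/87) + 3744 = -64/261 + 3744 = 977120/261 ≈ 3743.8)
T - Y = 977120/261 - 1*(-39) = 977120/261 + 39 = 987299/261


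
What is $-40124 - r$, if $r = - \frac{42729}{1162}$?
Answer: $- \frac{46581359}{1162} \approx -40087.0$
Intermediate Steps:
$r = - \frac{42729}{1162}$ ($r = \left(-42729\right) \frac{1}{1162} = - \frac{42729}{1162} \approx -36.772$)
$-40124 - r = -40124 - - \frac{42729}{1162} = -40124 + \frac{42729}{1162} = - \frac{46581359}{1162}$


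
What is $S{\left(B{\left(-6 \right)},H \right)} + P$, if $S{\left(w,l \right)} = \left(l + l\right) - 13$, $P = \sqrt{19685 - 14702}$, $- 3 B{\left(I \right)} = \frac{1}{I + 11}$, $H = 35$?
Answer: $57 + \sqrt{4983} \approx 127.59$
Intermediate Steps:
$B{\left(I \right)} = - \frac{1}{3 \left(11 + I\right)}$ ($B{\left(I \right)} = - \frac{1}{3 \left(I + 11\right)} = - \frac{1}{3 \left(11 + I\right)}$)
$P = \sqrt{4983} \approx 70.59$
$S{\left(w,l \right)} = -13 + 2 l$ ($S{\left(w,l \right)} = 2 l - 13 = -13 + 2 l$)
$S{\left(B{\left(-6 \right)},H \right)} + P = \left(-13 + 2 \cdot 35\right) + \sqrt{4983} = \left(-13 + 70\right) + \sqrt{4983} = 57 + \sqrt{4983}$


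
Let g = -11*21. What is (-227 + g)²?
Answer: 209764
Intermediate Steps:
g = -231
(-227 + g)² = (-227 - 231)² = (-458)² = 209764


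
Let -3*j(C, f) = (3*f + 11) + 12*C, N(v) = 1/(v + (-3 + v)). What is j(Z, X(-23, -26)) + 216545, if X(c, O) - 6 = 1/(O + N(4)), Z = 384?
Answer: 9244973/43 ≈ 2.1500e+5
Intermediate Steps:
N(v) = 1/(-3 + 2*v)
X(c, O) = 6 + 1/(1/5 + O) (X(c, O) = 6 + 1/(O + 1/(-3 + 2*4)) = 6 + 1/(O + 1/(-3 + 8)) = 6 + 1/(O + 1/5) = 6 + 1/(1/5 + O))
j(C, f) = -11/3 - f - 4*C (j(C, f) = -((3*f + 11) + 12*C)/3 = -((11 + 3*f) + 12*C)/3 = -(11 + 3*f + 12*C)/3 = -11/3 - f - 4*C)
j(Z, X(-23, -26)) + 216545 = (-11/3 - (11 + 30*(-26))/(1 + 5*(-26)) - 4*384) + 216545 = (-11/3 - (11 - 780)/(1 - 130) - 1536) + 216545 = (-11/3 - (-769)/(-129) - 1536) + 216545 = (-11/3 - (-1)*(-769)/129 - 1536) + 216545 = (-11/3 - 1*769/129 - 1536) + 216545 = (-11/3 - 769/129 - 1536) + 216545 = -66462/43 + 216545 = 9244973/43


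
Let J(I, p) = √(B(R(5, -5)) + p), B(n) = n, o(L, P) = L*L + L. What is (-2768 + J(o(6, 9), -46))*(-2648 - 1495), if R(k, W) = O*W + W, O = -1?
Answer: 11467824 - 4143*I*√46 ≈ 1.1468e+7 - 28099.0*I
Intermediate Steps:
o(L, P) = L + L² (o(L, P) = L² + L = L + L²)
R(k, W) = 0 (R(k, W) = -W + W = 0)
J(I, p) = √p (J(I, p) = √(0 + p) = √p)
(-2768 + J(o(6, 9), -46))*(-2648 - 1495) = (-2768 + √(-46))*(-2648 - 1495) = (-2768 + I*√46)*(-4143) = 11467824 - 4143*I*√46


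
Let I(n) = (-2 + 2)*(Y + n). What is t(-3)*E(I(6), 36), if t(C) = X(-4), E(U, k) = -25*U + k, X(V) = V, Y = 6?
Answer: -144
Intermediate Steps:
I(n) = 0 (I(n) = (-2 + 2)*(6 + n) = 0*(6 + n) = 0)
E(U, k) = k - 25*U
t(C) = -4
t(-3)*E(I(6), 36) = -4*(36 - 25*0) = -4*(36 + 0) = -4*36 = -144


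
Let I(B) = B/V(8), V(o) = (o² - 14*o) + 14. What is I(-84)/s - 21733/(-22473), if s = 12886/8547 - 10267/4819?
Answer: -29397640380623/9801038361015 ≈ -2.9994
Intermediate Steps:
V(o) = 14 + o² - 14*o
I(B) = -B/34 (I(B) = B/(14 + 8² - 14*8) = B/(14 + 64 - 112) = B/(-34) = B*(-1/34) = -B/34)
s = -25654415/41187993 (s = 12886*(1/8547) - 10267*1/4819 = 12886/8547 - 10267/4819 = -25654415/41187993 ≈ -0.62286)
I(-84)/s - 21733/(-22473) = (-1/34*(-84))/(-25654415/41187993) - 21733/(-22473) = (42/17)*(-41187993/25654415) - 21733*(-1/22473) = -1729895706/436125055 + 21733/22473 = -29397640380623/9801038361015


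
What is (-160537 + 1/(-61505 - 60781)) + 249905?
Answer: 10928455247/122286 ≈ 89368.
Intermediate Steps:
(-160537 + 1/(-61505 - 60781)) + 249905 = (-160537 + 1/(-122286)) + 249905 = (-160537 - 1/122286) + 249905 = -19631427583/122286 + 249905 = 10928455247/122286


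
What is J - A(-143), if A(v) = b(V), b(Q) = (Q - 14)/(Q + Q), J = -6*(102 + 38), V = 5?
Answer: -8391/10 ≈ -839.10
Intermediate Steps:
J = -840 (J = -6*140 = -840)
b(Q) = (-14 + Q)/(2*Q) (b(Q) = (-14 + Q)/((2*Q)) = (-14 + Q)*(1/(2*Q)) = (-14 + Q)/(2*Q))
A(v) = -9/10 (A(v) = (½)*(-14 + 5)/5 = (½)*(⅕)*(-9) = -9/10)
J - A(-143) = -840 - 1*(-9/10) = -840 + 9/10 = -8391/10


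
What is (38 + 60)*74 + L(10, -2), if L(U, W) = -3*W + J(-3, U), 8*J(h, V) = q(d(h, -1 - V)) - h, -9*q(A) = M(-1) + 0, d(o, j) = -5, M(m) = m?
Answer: 130651/18 ≈ 7258.4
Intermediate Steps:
q(A) = ⅑ (q(A) = -(-1 + 0)/9 = -⅑*(-1) = ⅑)
J(h, V) = 1/72 - h/8 (J(h, V) = (⅑ - h)/8 = 1/72 - h/8)
L(U, W) = 7/18 - 3*W (L(U, W) = -3*W + (1/72 - ⅛*(-3)) = -3*W + (1/72 + 3/8) = -3*W + 7/18 = 7/18 - 3*W)
(38 + 60)*74 + L(10, -2) = (38 + 60)*74 + (7/18 - 3*(-2)) = 98*74 + (7/18 + 6) = 7252 + 115/18 = 130651/18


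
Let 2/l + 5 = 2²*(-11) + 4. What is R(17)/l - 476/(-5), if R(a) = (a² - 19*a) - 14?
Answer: 5876/5 ≈ 1175.2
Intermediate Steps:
R(a) = -14 + a² - 19*a
l = -2/45 (l = 2/(-5 + (2²*(-11) + 4)) = 2/(-5 + (4*(-11) + 4)) = 2/(-5 + (-44 + 4)) = 2/(-5 - 40) = 2/(-45) = 2*(-1/45) = -2/45 ≈ -0.044444)
R(17)/l - 476/(-5) = (-14 + 17² - 19*17)/(-2/45) - 476/(-5) = (-14 + 289 - 323)*(-45/2) - 476*(-⅕) = -48*(-45/2) + 476/5 = 1080 + 476/5 = 5876/5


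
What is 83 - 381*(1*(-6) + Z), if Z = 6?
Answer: 83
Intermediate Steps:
83 - 381*(1*(-6) + Z) = 83 - 381*(1*(-6) + 6) = 83 - 381*(-6 + 6) = 83 - 381*0 = 83 + 0 = 83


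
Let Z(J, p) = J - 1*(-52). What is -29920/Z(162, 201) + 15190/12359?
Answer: -183265310/1322413 ≈ -138.58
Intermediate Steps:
Z(J, p) = 52 + J (Z(J, p) = J + 52 = 52 + J)
-29920/Z(162, 201) + 15190/12359 = -29920/(52 + 162) + 15190/12359 = -29920/214 + 15190*(1/12359) = -29920*1/214 + 15190/12359 = -14960/107 + 15190/12359 = -183265310/1322413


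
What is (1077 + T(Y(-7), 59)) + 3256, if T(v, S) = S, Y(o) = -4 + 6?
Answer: 4392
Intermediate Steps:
Y(o) = 2
(1077 + T(Y(-7), 59)) + 3256 = (1077 + 59) + 3256 = 1136 + 3256 = 4392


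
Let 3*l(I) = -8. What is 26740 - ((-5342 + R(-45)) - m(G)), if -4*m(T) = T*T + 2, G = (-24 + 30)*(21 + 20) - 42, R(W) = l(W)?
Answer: 130081/6 ≈ 21680.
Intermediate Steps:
l(I) = -8/3 (l(I) = (⅓)*(-8) = -8/3)
R(W) = -8/3
G = 204 (G = 6*41 - 42 = 246 - 42 = 204)
m(T) = -½ - T²/4 (m(T) = -(T*T + 2)/4 = -(T² + 2)/4 = -(2 + T²)/4 = -½ - T²/4)
26740 - ((-5342 + R(-45)) - m(G)) = 26740 - ((-5342 - 8/3) - (-½ - ¼*204²)) = 26740 - (-16034/3 - (-½ - ¼*41616)) = 26740 - (-16034/3 - (-½ - 10404)) = 26740 - (-16034/3 - 1*(-20809/2)) = 26740 - (-16034/3 + 20809/2) = 26740 - 1*30359/6 = 26740 - 30359/6 = 130081/6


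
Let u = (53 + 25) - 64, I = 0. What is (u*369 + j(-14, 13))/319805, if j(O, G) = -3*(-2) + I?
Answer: 5172/319805 ≈ 0.016172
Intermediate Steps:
j(O, G) = 6 (j(O, G) = -3*(-2) + 0 = 6 + 0 = 6)
u = 14 (u = 78 - 64 = 14)
(u*369 + j(-14, 13))/319805 = (14*369 + 6)/319805 = (5166 + 6)*(1/319805) = 5172*(1/319805) = 5172/319805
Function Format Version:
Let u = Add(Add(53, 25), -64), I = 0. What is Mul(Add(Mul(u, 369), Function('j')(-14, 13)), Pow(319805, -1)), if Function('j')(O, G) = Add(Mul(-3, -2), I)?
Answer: Rational(5172, 319805) ≈ 0.016172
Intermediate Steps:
Function('j')(O, G) = 6 (Function('j')(O, G) = Add(Mul(-3, -2), 0) = Add(6, 0) = 6)
u = 14 (u = Add(78, -64) = 14)
Mul(Add(Mul(u, 369), Function('j')(-14, 13)), Pow(319805, -1)) = Mul(Add(Mul(14, 369), 6), Pow(319805, -1)) = Mul(Add(5166, 6), Rational(1, 319805)) = Mul(5172, Rational(1, 319805)) = Rational(5172, 319805)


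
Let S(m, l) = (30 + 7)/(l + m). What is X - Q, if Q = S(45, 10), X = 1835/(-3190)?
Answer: -3981/3190 ≈ -1.2480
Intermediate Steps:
X = -367/638 (X = 1835*(-1/3190) = -367/638 ≈ -0.57524)
S(m, l) = 37/(l + m)
Q = 37/55 (Q = 37/(10 + 45) = 37/55 ≈ 0.67273)
X - Q = -367/638 - 1*37/55 = -367/638 - 37/55 = -3981/3190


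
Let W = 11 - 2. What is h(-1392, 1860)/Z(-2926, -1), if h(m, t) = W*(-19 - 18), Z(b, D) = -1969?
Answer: 333/1969 ≈ 0.16912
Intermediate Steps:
W = 9
h(m, t) = -333 (h(m, t) = 9*(-19 - 18) = 9*(-37) = -333)
h(-1392, 1860)/Z(-2926, -1) = -333/(-1969) = -333*(-1/1969) = 333/1969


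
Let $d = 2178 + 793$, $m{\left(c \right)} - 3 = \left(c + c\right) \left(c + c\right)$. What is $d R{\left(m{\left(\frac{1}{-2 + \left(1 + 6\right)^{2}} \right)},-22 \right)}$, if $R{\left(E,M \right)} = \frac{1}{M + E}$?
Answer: $- \frac{6562939}{41967} \approx -156.38$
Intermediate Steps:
$m{\left(c \right)} = 3 + 4 c^{2}$ ($m{\left(c \right)} = 3 + \left(c + c\right) \left(c + c\right) = 3 + 2 c 2 c = 3 + 4 c^{2}$)
$R{\left(E,M \right)} = \frac{1}{E + M}$
$d = 2971$
$d R{\left(m{\left(\frac{1}{-2 + \left(1 + 6\right)^{2}} \right)},-22 \right)} = \frac{2971}{\left(3 + 4 \left(\frac{1}{-2 + \left(1 + 6\right)^{2}}\right)^{2}\right) - 22} = \frac{2971}{\left(3 + 4 \left(\frac{1}{-2 + 7^{2}}\right)^{2}\right) - 22} = \frac{2971}{\left(3 + 4 \left(\frac{1}{-2 + 49}\right)^{2}\right) - 22} = \frac{2971}{\left(3 + 4 \left(\frac{1}{47}\right)^{2}\right) - 22} = \frac{2971}{\left(3 + \frac{4}{2209}\right) - 22} = \frac{2971}{\frac{6631}{2209} - 22} = \frac{2971}{- \frac{41967}{2209}} = 2971 \left(- \frac{2209}{41967}\right) = - \frac{6562939}{41967}$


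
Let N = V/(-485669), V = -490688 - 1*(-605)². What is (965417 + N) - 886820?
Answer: 38172983106/485669 ≈ 78599.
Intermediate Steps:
V = -856713 (V = -490688 - 1*366025 = -490688 - 366025 = -856713)
N = 856713/485669 (N = -856713/(-485669) = -856713*(-1/485669) = 856713/485669 ≈ 1.7640)
(965417 + N) - 886820 = (965417 + 856713/485669) - 886820 = 468873965686/485669 - 886820 = 38172983106/485669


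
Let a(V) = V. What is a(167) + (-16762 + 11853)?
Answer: -4742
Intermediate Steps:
a(167) + (-16762 + 11853) = 167 + (-16762 + 11853) = 167 - 4909 = -4742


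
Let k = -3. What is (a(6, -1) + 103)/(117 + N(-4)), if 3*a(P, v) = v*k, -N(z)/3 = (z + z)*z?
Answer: 104/21 ≈ 4.9524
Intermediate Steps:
N(z) = -6*z² (N(z) = -3*(z + z)*z = -3*2*z*z = -6*z²)
a(P, v) = -v (a(P, v) = (v*(-3))/3 = (-3*v)/3 = -v)
(a(6, -1) + 103)/(117 + N(-4)) = (-1*(-1) + 103)/(117 - 6*(-4)²) = (1 + 103)/(117 - 6*16) = 104/(117 - 96) = 104/21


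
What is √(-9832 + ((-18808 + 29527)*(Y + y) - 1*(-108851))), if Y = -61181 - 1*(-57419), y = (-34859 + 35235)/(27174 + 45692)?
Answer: 5*I*√2135770525260023/36433 ≈ 6342.4*I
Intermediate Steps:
y = 188/36433 (y = 376/72866 = 376*(1/72866) = 188/36433 ≈ 0.0051602)
Y = -3762 (Y = -61181 + 57419 = -3762)
√(-9832 + ((-18808 + 29527)*(Y + y) - 1*(-108851))) = √(-9832 + ((-18808 + 29527)*(-3762 + 188/36433) - 1*(-108851))) = √(-9832 + (10719*(-137060758/36433) + 108851)) = √(-9832 + (-1469154265002/36433 + 108851)) = √(-9832 - 1465188496519/36433) = √(-1465546705775/36433) = 5*I*√2135770525260023/36433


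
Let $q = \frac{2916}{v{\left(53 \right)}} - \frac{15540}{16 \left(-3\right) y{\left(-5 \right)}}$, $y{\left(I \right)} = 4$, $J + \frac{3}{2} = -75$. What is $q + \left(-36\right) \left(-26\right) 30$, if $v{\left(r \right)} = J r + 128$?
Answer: $\frac{3538272163}{125648} \approx 28160.0$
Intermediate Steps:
$J = - \frac{153}{2}$ ($J = - \frac{3}{2} - 75 = - \frac{153}{2} \approx -76.5$)
$v{\left(r \right)} = 128 - \frac{153 r}{2}$ ($v{\left(r \right)} = - \frac{153 r}{2} + 128 = 128 - \frac{153 r}{2}$)
$q = \frac{10076323}{125648}$ ($q = \frac{2916}{128 - \frac{8109}{2}} - \frac{15540}{16 \left(-3\right) 4} = \frac{2916}{128 - \frac{8109}{2}} - \frac{15540}{\left(-48\right) 4} = \frac{2916}{- \frac{7853}{2}} - \frac{15540}{-192} = 2916 \left(- \frac{2}{7853}\right) - - \frac{1295}{16} = - \frac{5832}{7853} + \frac{1295}{16} = \frac{10076323}{125648} \approx 80.195$)
$q + \left(-36\right) \left(-26\right) 30 = \frac{10076323}{125648} + \left(-36\right) \left(-26\right) 30 = \frac{10076323}{125648} + 936 \cdot 30 = \frac{10076323}{125648} + 28080 = \frac{3538272163}{125648}$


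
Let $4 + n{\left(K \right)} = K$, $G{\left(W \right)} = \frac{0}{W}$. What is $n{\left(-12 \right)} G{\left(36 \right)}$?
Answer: $0$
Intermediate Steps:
$G{\left(W \right)} = 0$
$n{\left(K \right)} = -4 + K$
$n{\left(-12 \right)} G{\left(36 \right)} = \left(-4 - 12\right) 0 = \left(-16\right) 0 = 0$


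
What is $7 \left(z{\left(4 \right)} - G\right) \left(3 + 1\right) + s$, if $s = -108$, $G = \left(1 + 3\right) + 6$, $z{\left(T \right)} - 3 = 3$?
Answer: $-220$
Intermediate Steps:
$z{\left(T \right)} = 6$ ($z{\left(T \right)} = 3 + 3 = 6$)
$G = 10$ ($G = 4 + 6 = 10$)
$7 \left(z{\left(4 \right)} - G\right) \left(3 + 1\right) + s = 7 \left(6 - 10\right) \left(3 + 1\right) - 108 = 7 \left(6 - 10\right) 4 - 108 = 7 \left(-4\right) 4 - 108 = \left(-28\right) 4 - 108 = -112 - 108 = -220$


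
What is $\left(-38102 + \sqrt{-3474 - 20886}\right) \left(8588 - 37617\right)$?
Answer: $1106062958 - 58058 i \sqrt{6090} \approx 1.1061 \cdot 10^{9} - 4.5308 \cdot 10^{6} i$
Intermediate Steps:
$\left(-38102 + \sqrt{-3474 - 20886}\right) \left(8588 - 37617\right) = \left(-38102 + \sqrt{-24360}\right) \left(-29029\right) = \left(-38102 + 2 i \sqrt{6090}\right) \left(-29029\right) = 1106062958 - 58058 i \sqrt{6090}$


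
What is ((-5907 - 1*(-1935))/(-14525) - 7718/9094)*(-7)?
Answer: 37991291/9435025 ≈ 4.0266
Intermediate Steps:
((-5907 - 1*(-1935))/(-14525) - 7718/9094)*(-7) = ((-5907 + 1935)*(-1/14525) - 7718*1/9094)*(-7) = (-3972*(-1/14525) - 3859/4547)*(-7) = (3972/14525 - 3859/4547)*(-7) = -37991291/66045175*(-7) = 37991291/9435025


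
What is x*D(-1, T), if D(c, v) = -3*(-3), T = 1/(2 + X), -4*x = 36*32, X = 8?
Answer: -2592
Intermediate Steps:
x = -288 (x = -9*32 = -¼*1152 = -288)
T = ⅒ (T = 1/(2 + 8) = 1/10 = ⅒ ≈ 0.10000)
D(c, v) = 9
x*D(-1, T) = -288*9 = -2592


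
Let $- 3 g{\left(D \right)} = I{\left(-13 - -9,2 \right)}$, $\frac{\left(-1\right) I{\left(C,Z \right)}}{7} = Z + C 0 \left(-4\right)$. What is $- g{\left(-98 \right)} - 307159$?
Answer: $- \frac{921491}{3} \approx -3.0716 \cdot 10^{5}$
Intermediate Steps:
$I{\left(C,Z \right)} = - 7 Z$ ($I{\left(C,Z \right)} = - 7 \left(Z + C 0 \left(-4\right)\right) = - 7 \left(Z + C 0\right) = - 7 \left(Z + 0\right) = - 7 Z$)
$g{\left(D \right)} = \frac{14}{3}$ ($g{\left(D \right)} = - \frac{\left(-7\right) 2}{3} = \left(- \frac{1}{3}\right) \left(-14\right) = \frac{14}{3}$)
$- g{\left(-98 \right)} - 307159 = \left(-1\right) \frac{14}{3} - 307159 = - \frac{14}{3} - 307159 = - \frac{921491}{3}$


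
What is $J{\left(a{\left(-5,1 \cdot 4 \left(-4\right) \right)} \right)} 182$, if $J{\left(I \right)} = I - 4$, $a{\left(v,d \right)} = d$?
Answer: $-3640$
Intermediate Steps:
$J{\left(I \right)} = -4 + I$
$J{\left(a{\left(-5,1 \cdot 4 \left(-4\right) \right)} \right)} 182 = \left(-4 + 1 \cdot 4 \left(-4\right)\right) 182 = \left(-4 + 4 \left(-4\right)\right) 182 = \left(-4 - 16\right) 182 = \left(-20\right) 182 = -3640$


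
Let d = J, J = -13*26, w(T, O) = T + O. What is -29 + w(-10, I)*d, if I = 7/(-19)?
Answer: 66035/19 ≈ 3475.5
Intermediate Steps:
I = -7/19 (I = 7*(-1/19) = -7/19 ≈ -0.36842)
w(T, O) = O + T
J = -338
d = -338
-29 + w(-10, I)*d = -29 + (-7/19 - 10)*(-338) = -29 - 197/19*(-338) = -29 + 66586/19 = 66035/19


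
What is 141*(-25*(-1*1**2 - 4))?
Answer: 17625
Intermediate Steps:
141*(-25*(-1*1**2 - 4)) = 141*(-25*(-1*1 - 4)) = 141*(-25*(-1 - 4)) = 141*(-25*(-5)) = 141*125 = 17625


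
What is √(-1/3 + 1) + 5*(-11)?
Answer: -55 + √6/3 ≈ -54.183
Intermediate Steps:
√(-1/3 + 1) + 5*(-11) = √(-1*⅓ + 1) - 55 = √(-⅓ + 1) - 55 = √(⅔) - 55 = √6/3 - 55 = -55 + √6/3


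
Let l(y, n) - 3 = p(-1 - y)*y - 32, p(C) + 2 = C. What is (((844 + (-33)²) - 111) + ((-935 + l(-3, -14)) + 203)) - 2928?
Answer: -1867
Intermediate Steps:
p(C) = -2 + C
l(y, n) = -29 + y*(-3 - y) (l(y, n) = 3 + ((-2 + (-1 - y))*y - 32) = 3 + ((-3 - y)*y - 32) = 3 + (y*(-3 - y) - 32) = 3 + (-32 + y*(-3 - y)) = -29 + y*(-3 - y))
(((844 + (-33)²) - 111) + ((-935 + l(-3, -14)) + 203)) - 2928 = (((844 + (-33)²) - 111) + ((-935 + (-29 - 1*(-3)*(3 - 3))) + 203)) - 2928 = (((844 + 1089) - 111) + ((-935 + (-29 - 1*(-3)*0)) + 203)) - 2928 = ((1933 - 111) + ((-935 + (-29 + 0)) + 203)) - 2928 = (1822 + ((-935 - 29) + 203)) - 2928 = (1822 + (-964 + 203)) - 2928 = (1822 - 761) - 2928 = 1061 - 2928 = -1867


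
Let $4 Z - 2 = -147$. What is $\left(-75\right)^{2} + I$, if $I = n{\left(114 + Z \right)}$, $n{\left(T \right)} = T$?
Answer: $\frac{22811}{4} \approx 5702.8$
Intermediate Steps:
$Z = - \frac{145}{4}$ ($Z = \frac{1}{2} + \frac{1}{4} \left(-147\right) = \frac{1}{2} - \frac{147}{4} = - \frac{145}{4} \approx -36.25$)
$I = \frac{311}{4}$ ($I = 114 - \frac{145}{4} = \frac{311}{4} \approx 77.75$)
$\left(-75\right)^{2} + I = \left(-75\right)^{2} + \frac{311}{4} = 5625 + \frac{311}{4} = \frac{22811}{4}$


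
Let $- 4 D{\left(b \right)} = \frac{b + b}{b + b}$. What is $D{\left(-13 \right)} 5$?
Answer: $- \frac{5}{4} \approx -1.25$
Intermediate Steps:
$D{\left(b \right)} = - \frac{1}{4}$ ($D{\left(b \right)} = - \frac{\left(b + b\right) \frac{1}{b + b}}{4} = - \frac{2 b \frac{1}{2 b}}{4} = \left(- \frac{1}{4}\right) 1 = - \frac{1}{4}$)
$D{\left(-13 \right)} 5 = \left(- \frac{1}{4}\right) 5 = - \frac{5}{4}$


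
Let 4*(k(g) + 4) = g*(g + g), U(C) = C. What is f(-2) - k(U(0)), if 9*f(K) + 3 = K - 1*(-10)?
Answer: 41/9 ≈ 4.5556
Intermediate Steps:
f(K) = 7/9 + K/9 (f(K) = -⅓ + (K - 1*(-10))/9 = -⅓ + (K + 10)/9 = -⅓ + (10 + K)/9 = -⅓ + (10/9 + K/9) = 7/9 + K/9)
k(g) = -4 + g²/2 (k(g) = -4 + (g*(g + g))/4 = -4 + (g*(2*g))/4 = -4 + (2*g²)/4 = -4 + g²/2)
f(-2) - k(U(0)) = (7/9 + (⅑)*(-2)) - (-4 + (½)*0²) = (7/9 - 2/9) - (-4 + (½)*0) = 5/9 - (-4 + 0) = 5/9 - 1*(-4) = 5/9 + 4 = 41/9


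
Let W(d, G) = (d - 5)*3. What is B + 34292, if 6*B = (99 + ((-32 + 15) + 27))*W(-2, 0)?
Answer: 67821/2 ≈ 33911.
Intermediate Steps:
W(d, G) = -15 + 3*d (W(d, G) = (-5 + d)*3 = -15 + 3*d)
B = -763/2 (B = ((99 + ((-32 + 15) + 27))*(-15 + 3*(-2)))/6 = ((99 + (-17 + 27))*(-15 - 6))/6 = ((99 + 10)*(-21))/6 = (109*(-21))/6 = (⅙)*(-2289) = -763/2 ≈ -381.50)
B + 34292 = -763/2 + 34292 = 67821/2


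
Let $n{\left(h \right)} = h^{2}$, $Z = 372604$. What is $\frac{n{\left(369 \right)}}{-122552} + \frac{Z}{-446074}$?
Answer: $- \frac{53200623661}{27333630424} \approx -1.9463$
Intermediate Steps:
$\frac{n{\left(369 \right)}}{-122552} + \frac{Z}{-446074} = \frac{369^{2}}{-122552} + \frac{372604}{-446074} = 136161 \left(- \frac{1}{122552}\right) + 372604 \left(- \frac{1}{446074}\right) = - \frac{136161}{122552} - \frac{186302}{223037} = - \frac{53200623661}{27333630424}$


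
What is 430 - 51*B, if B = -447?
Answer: 23227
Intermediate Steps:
430 - 51*B = 430 - 51*(-447) = 430 + 22797 = 23227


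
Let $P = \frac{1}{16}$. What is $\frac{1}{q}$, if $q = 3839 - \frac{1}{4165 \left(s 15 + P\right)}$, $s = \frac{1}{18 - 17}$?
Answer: $\frac{1003765}{3853453819} \approx 0.00026048$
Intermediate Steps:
$s = 1$ ($s = 1^{-1} = 1$)
$P = \frac{1}{16} \approx 0.0625$
$q = \frac{3853453819}{1003765}$ ($q = 3839 - \frac{1}{4165 \left(1 \cdot 15 + \frac{1}{16}\right)} = 3839 - \frac{1}{4165 \left(15 + \frac{1}{16}\right)} = 3839 - \frac{1}{4165 \cdot \frac{241}{16}} = 3839 - \frac{1}{4165} \cdot \frac{16}{241} = 3839 - \frac{16}{1003765} = \frac{3853453819}{1003765} \approx 3839.0$)
$\frac{1}{q} = \frac{1}{\frac{3853453819}{1003765}} = \frac{1003765}{3853453819}$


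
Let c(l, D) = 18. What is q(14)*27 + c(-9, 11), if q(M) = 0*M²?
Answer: 18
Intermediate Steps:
q(M) = 0
q(14)*27 + c(-9, 11) = 0*27 + 18 = 0 + 18 = 18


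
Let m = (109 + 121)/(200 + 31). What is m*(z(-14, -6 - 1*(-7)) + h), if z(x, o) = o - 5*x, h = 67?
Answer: 10580/77 ≈ 137.40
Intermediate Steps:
m = 230/231 ≈ 0.99567
m*(z(-14, -6 - 1*(-7)) + h) = 230*(((-6 - 1*(-7)) - 5*(-14)) + 67)/231 = 230*(((-6 + 7) + 70) + 67)/231 = 230*((1 + 70) + 67)/231 = 230*(71 + 67)/231 = (230/231)*138 = 10580/77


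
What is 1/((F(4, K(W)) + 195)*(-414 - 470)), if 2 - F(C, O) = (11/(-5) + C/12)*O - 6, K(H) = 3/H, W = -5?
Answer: -25/4461548 ≈ -5.6034e-6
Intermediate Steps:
F(C, O) = 8 - O*(-11/5 + C/12) (F(C, O) = 2 - ((11/(-5) + C/12)*O - 6) = 2 - ((11*(-1/5) + C*(1/12))*O - 6) = 2 - ((-11/5 + C/12)*O - 6) = 2 - (O*(-11/5 + C/12) - 6) = 2 - (-6 + O*(-11/5 + C/12)) = 2 + (6 - O*(-11/5 + C/12)) = 8 - O*(-11/5 + C/12))
1/((F(4, K(W)) + 195)*(-414 - 470)) = 1/(((8 + 11*(3/(-5))/5 - 1/12*4*3/(-5)) + 195)*(-414 - 470)) = 1/(((8 + 11*(3*(-1/5))/5 - 1/12*4*3*(-1/5)) + 195)*(-884)) = 1/(((8 + (11/5)*(-3/5) - 1/12*4*(-3/5)) + 195)*(-884)) = 1/(((8 - 33/25 + 1/5) + 195)*(-884)) = 1/((172/25 + 195)*(-884)) = 1/((5047/25)*(-884)) = 1/(-4461548/25) = -25/4461548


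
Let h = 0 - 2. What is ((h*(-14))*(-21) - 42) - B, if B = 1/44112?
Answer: -27790561/44112 ≈ -630.00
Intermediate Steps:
B = 1/44112 ≈ 2.2670e-5
h = -2
((h*(-14))*(-21) - 42) - B = (-2*(-14)*(-21) - 42) - 1*1/44112 = (28*(-21) - 42) - 1/44112 = (-588 - 42) - 1/44112 = -630 - 1/44112 = -27790561/44112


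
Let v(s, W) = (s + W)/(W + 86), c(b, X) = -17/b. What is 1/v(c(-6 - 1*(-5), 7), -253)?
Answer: 167/236 ≈ 0.70763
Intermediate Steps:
v(s, W) = (W + s)/(86 + W)
1/v(c(-6 - 1*(-5), 7), -253) = 1/((-253 - 17/(-6 - 1*(-5)))/(86 - 253)) = 1/((-253 - 17/(-6 + 5))/(-167)) = 1/(-(-253 - 17/(-1))/167) = 1/(-(-253 - 17*(-1))/167) = 1/(-(-253 + 17)/167) = 1/(-1/167*(-236)) = 1/(236/167) = 167/236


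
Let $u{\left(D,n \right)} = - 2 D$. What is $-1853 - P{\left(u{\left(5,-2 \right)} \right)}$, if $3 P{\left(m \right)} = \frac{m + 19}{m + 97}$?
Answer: $- \frac{53738}{29} \approx -1853.0$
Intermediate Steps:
$P{\left(m \right)} = \frac{19 + m}{3 \left(97 + m\right)}$ ($P{\left(m \right)} = \frac{\left(m + 19\right) \frac{1}{m + 97}}{3} = \frac{\left(19 + m\right) \frac{1}{97 + m}}{3} = \frac{\frac{1}{97 + m} \left(19 + m\right)}{3} = \frac{19 + m}{3 \left(97 + m\right)}$)
$-1853 - P{\left(u{\left(5,-2 \right)} \right)} = -1853 - \frac{19 - 10}{3 \left(97 - 10\right)} = -1853 - \frac{1}{3} \cdot \frac{1}{87} \cdot 9 = -1853 - \frac{1}{29} = - \frac{53738}{29}$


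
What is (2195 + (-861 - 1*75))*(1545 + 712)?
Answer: 2841563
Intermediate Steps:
(2195 + (-861 - 1*75))*(1545 + 712) = (2195 + (-861 - 75))*2257 = (2195 - 936)*2257 = 1259*2257 = 2841563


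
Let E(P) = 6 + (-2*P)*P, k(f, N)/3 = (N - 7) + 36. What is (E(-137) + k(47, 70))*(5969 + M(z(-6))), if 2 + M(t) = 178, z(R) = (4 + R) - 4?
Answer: -228809075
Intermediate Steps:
z(R) = R
M(t) = 176 (M(t) = -2 + 178 = 176)
k(f, N) = 87 + 3*N (k(f, N) = 3*((N - 7) + 36) = 3*((-7 + N) + 36) = 3*(29 + N) = 87 + 3*N)
E(P) = 6 - 2*P²
(E(-137) + k(47, 70))*(5969 + M(z(-6))) = ((6 - 2*(-137)²) + (87 + 3*70))*(5969 + 176) = ((6 - 2*18769) + (87 + 210))*6145 = ((6 - 37538) + 297)*6145 = (-37532 + 297)*6145 = -37235*6145 = -228809075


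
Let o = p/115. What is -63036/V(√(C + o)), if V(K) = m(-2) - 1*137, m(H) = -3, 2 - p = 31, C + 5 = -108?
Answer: 15759/35 ≈ 450.26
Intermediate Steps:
C = -113 (C = -5 - 108 = -113)
p = -29 (p = 2 - 1*31 = 2 - 31 = -29)
o = -29/115 ≈ -0.25217
V(K) = -140 (V(K) = -3 - 1*137 = -3 - 137 = -140)
-63036/V(√(C + o)) = -63036/(-140) = -63036*(-1/140) = 15759/35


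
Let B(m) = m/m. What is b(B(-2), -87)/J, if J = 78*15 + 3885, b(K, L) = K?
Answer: 1/5055 ≈ 0.00019782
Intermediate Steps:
B(m) = 1
J = 5055 (J = 1170 + 3885 = 5055)
b(B(-2), -87)/J = 1/5055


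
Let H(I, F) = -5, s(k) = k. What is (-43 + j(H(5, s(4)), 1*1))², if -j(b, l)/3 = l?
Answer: 2116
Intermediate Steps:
j(b, l) = -3*l
(-43 + j(H(5, s(4)), 1*1))² = (-43 - 3)² = (-46)² = 2116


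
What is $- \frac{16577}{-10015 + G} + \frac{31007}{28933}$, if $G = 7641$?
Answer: $\frac{553232959}{68686942} \approx 8.0544$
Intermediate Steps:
$- \frac{16577}{-10015 + G} + \frac{31007}{28933} = - \frac{16577}{-10015 + 7641} + \frac{31007}{28933} = - \frac{16577}{-2374} + 31007 \cdot \frac{1}{28933} = \left(-16577\right) \left(- \frac{1}{2374}\right) + \frac{31007}{28933} = \frac{16577}{2374} + \frac{31007}{28933} = \frac{553232959}{68686942}$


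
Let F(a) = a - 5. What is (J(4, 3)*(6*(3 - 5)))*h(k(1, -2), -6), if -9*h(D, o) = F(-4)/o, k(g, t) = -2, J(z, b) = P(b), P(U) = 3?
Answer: 6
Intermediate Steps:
J(z, b) = 3
F(a) = -5 + a
h(D, o) = 1/o (h(D, o) = -(-5 - 4)/(9*o) = -(-1)/o = 1/o)
(J(4, 3)*(6*(3 - 5)))*h(k(1, -2), -6) = (3*(6*(3 - 5)))/(-6) = (3*(6*(-2)))*(-⅙) = (3*(-12))*(-⅙) = -36*(-⅙) = 6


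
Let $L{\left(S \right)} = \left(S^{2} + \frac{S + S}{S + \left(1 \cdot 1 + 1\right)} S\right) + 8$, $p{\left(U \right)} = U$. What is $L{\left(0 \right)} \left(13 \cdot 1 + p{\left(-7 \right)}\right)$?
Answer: $48$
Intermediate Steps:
$L{\left(S \right)} = 8 + S^{2} + \frac{2 S^{2}}{2 + S}$ ($L{\left(S \right)} = \left(S^{2} + \frac{2 S}{S + \left(1 + 1\right)} S\right) + 8 = \left(S^{2} + \frac{2 S}{S + 2} S\right) + 8 = \left(S^{2} + \frac{2 S}{2 + S} S\right) + 8 = \left(S^{2} + \frac{2 S^{2}}{2 + S}\right) + 8 = 8 + S^{2} + \frac{2 S^{2}}{2 + S}$)
$L{\left(0 \right)} \left(13 \cdot 1 + p{\left(-7 \right)}\right) = \frac{16 + 0^{3} + 4 \cdot 0^{2} + 8 \cdot 0}{2 + 0} \left(13 \cdot 1 - 7\right) = \frac{16 + 0 + 4 \cdot 0 + 0}{2} \left(13 - 7\right) = \frac{16 + 0 + 0 + 0}{2} \cdot 6 = \frac{1}{2} \cdot 16 \cdot 6 = 8 \cdot 6 = 48$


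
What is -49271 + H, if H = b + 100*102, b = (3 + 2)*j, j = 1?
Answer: -39066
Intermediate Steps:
b = 5 (b = (3 + 2)*1 = 5*1 = 5)
H = 10205 (H = 5 + 100*102 = 5 + 10200 = 10205)
-49271 + H = -49271 + 10205 = -39066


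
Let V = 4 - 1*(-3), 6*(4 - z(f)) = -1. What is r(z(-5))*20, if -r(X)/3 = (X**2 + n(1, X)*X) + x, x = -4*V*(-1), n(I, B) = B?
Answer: -11290/3 ≈ -3763.3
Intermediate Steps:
z(f) = 25/6 (z(f) = 4 - 1/6*(-1) = 4 + 1/6 = 25/6)
V = 7 (V = 4 + 3 = 7)
x = 28 (x = -4*7*(-1) = -28*(-1) = 28)
r(X) = -84 - 6*X**2 (r(X) = -3*((X**2 + X*X) + 28) = -3*((X**2 + X**2) + 28) = -3*(2*X**2 + 28) = -3*(28 + 2*X**2) = -84 - 6*X**2)
r(z(-5))*20 = (-84 - 6*(25/6)**2)*20 = (-84 - 6*625/36)*20 = (-84 - 625/6)*20 = -1129/6*20 = -11290/3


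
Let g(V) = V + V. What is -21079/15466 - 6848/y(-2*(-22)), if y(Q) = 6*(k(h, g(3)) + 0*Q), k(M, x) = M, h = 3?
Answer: -53145295/139194 ≈ -381.81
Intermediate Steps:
g(V) = 2*V
y(Q) = 18 (y(Q) = 6*(3 + 0*Q) = 6*(3 + 0) = 6*3 = 18)
-21079/15466 - 6848/y(-2*(-22)) = -21079/15466 - 6848/18 = -21079*1/15466 - 6848*1/18 = -21079/15466 - 3424/9 = -53145295/139194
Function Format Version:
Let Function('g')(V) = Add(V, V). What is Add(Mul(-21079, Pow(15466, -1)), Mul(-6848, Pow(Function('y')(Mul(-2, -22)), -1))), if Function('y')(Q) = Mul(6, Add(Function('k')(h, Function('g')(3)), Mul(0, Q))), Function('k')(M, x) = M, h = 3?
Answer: Rational(-53145295, 139194) ≈ -381.81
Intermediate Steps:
Function('g')(V) = Mul(2, V)
Function('y')(Q) = 18 (Function('y')(Q) = Mul(6, Add(3, Mul(0, Q))) = Mul(6, Add(3, 0)) = Mul(6, 3) = 18)
Add(Mul(-21079, Pow(15466, -1)), Mul(-6848, Pow(Function('y')(Mul(-2, -22)), -1))) = Add(Mul(-21079, Pow(15466, -1)), Mul(-6848, Pow(18, -1))) = Add(Mul(-21079, Rational(1, 15466)), Mul(-6848, Rational(1, 18))) = Add(Rational(-21079, 15466), Rational(-3424, 9)) = Rational(-53145295, 139194)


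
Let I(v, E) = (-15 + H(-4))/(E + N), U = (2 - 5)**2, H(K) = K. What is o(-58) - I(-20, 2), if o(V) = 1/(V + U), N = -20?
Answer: -949/882 ≈ -1.0760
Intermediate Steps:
U = 9 (U = (-3)**2 = 9)
I(v, E) = -19/(-20 + E) (I(v, E) = (-15 - 4)/(E - 20) = -19/(-20 + E))
o(V) = 1/(9 + V) (o(V) = 1/(V + 9) = 1/(9 + V))
o(-58) - I(-20, 2) = 1/(9 - 58) - (-19)/(-20 + 2) = 1/(-49) - (-19)/(-18) = -1/49 - (-19)*(-1)/18 = -1/49 - 1*19/18 = -1/49 - 19/18 = -949/882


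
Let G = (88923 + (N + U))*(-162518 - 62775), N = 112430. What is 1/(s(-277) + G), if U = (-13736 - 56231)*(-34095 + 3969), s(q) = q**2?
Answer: -1/474923770766406 ≈ -2.1056e-15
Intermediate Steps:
U = 2107825842 (U = -69967*(-30126) = 2107825842)
G = -474923770843135 (G = (88923 + (112430 + 2107825842))*(-162518 - 62775) = (88923 + 2107938272)*(-225293) = 2108027195*(-225293) = -474923770843135)
1/(s(-277) + G) = 1/((-277)**2 - 474923770843135) = 1/(76729 - 474923770843135) = 1/(-474923770766406) = -1/474923770766406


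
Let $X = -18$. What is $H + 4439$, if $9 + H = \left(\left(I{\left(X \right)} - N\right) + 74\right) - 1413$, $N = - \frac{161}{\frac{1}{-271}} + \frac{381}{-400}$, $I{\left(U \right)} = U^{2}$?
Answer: $- \frac{16086019}{400} \approx -40215.0$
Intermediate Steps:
$N = \frac{17452019}{400}$ ($N = - \frac{161}{- \frac{1}{271}} + 381 \left(- \frac{1}{400}\right) = \left(-161\right) \left(-271\right) - \frac{381}{400} = 43631 - \frac{381}{400} = \frac{17452019}{400} \approx 43630.0$)
$H = - \frac{17861619}{400}$ ($H = -9 + \left(\left(\left(\left(-18\right)^{2} - \frac{17452019}{400}\right) + 74\right) - 1413\right) = -9 + \left(\left(\left(324 - \frac{17452019}{400}\right) + 74\right) - 1413\right) = -9 + \left(\left(- \frac{17322419}{400} + 74\right) - 1413\right) = -9 - \frac{17858019}{400} = - \frac{17861619}{400} \approx -44654.0$)
$H + 4439 = - \frac{17861619}{400} + 4439 = - \frac{16086019}{400}$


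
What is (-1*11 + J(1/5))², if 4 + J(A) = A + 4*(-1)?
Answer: 8836/25 ≈ 353.44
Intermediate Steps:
J(A) = -8 + A (J(A) = -4 + (A + 4*(-1)) = -4 + (A - 4) = -4 + (-4 + A) = -8 + A)
(-1*11 + J(1/5))² = (-1*11 + (-8 + 1/5))² = (-11 + (-8 + ⅕))² = (-11 - 39/5)² = (-94/5)² = 8836/25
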